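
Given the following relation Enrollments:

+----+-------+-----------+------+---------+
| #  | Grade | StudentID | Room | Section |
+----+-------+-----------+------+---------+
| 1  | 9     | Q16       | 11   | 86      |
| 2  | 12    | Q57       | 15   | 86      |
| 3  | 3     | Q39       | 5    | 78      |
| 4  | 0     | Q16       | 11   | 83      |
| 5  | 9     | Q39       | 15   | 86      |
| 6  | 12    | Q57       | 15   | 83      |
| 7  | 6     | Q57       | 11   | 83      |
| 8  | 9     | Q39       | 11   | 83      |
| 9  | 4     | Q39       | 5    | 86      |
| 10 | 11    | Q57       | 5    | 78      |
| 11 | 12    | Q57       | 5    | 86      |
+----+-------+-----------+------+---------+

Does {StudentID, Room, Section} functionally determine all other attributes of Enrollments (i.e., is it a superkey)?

Yes

All 11 rows have distinct {StudentID, Room, Section} values, so {StudentID, Room, Section} → (all attributes) holds and {StudentID, Room, Section} is a superkey.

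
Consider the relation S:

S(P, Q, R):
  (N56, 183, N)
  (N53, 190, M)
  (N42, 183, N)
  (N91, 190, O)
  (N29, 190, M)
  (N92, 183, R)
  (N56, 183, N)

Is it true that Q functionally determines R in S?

No

Q=183: 4 rows → R takes values {N, R} — violation
Q=190: 3 rows → R takes values {M, O} — violation
Two rows agree on Q but differ on R, so Q → R does not hold.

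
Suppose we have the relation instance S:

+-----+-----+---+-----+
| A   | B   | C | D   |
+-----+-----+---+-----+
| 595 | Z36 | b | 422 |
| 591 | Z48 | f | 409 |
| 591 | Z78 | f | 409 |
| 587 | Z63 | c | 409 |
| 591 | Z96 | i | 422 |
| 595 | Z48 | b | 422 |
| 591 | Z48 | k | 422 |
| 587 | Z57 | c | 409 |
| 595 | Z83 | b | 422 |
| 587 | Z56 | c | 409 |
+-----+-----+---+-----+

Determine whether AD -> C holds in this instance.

(A=595, D=422): 3 rows → C = b, b, b ✓
(A=591, D=409): 2 rows → C = f, f ✓
(A=587, D=409): 3 rows → C = c, c, c ✓
(A=591, D=422): 2 rows → C takes values {i, k} — violation
Two rows agree on AD but differ on C, so AD -> C does not hold.

No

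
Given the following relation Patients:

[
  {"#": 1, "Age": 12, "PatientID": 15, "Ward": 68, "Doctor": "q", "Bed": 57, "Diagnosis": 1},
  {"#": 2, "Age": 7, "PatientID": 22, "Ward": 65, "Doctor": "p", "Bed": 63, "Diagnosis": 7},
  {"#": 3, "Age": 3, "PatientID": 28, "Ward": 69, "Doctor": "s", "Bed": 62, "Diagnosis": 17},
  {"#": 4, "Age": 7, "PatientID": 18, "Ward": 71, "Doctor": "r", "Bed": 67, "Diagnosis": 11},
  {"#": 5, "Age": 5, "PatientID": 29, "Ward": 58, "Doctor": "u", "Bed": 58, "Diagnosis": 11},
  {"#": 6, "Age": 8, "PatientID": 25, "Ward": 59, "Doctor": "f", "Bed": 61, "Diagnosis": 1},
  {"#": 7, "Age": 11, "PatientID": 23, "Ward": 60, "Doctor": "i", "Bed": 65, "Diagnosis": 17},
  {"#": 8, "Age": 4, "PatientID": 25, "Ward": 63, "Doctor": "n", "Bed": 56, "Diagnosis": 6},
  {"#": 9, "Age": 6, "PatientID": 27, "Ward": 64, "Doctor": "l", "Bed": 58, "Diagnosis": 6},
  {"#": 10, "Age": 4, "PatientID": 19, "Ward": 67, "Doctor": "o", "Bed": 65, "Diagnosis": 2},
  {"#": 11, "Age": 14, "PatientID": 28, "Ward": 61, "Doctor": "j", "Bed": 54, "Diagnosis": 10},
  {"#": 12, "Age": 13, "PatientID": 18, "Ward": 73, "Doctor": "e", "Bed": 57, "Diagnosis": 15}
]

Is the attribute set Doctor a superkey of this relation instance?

All 12 rows have distinct Doctor values, so Doctor → (all attributes) holds and Doctor is a superkey.

Yes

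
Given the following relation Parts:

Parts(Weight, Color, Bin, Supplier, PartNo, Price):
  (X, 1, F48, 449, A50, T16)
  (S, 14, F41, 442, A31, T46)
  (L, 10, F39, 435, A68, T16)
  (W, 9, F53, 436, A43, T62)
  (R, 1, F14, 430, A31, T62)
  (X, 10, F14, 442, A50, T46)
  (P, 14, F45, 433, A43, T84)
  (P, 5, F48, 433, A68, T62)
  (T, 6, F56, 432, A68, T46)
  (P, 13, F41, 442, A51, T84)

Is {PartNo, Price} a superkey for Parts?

Yes

All 10 rows have distinct {PartNo, Price} values, so {PartNo, Price} → (all attributes) holds and {PartNo, Price} is a superkey.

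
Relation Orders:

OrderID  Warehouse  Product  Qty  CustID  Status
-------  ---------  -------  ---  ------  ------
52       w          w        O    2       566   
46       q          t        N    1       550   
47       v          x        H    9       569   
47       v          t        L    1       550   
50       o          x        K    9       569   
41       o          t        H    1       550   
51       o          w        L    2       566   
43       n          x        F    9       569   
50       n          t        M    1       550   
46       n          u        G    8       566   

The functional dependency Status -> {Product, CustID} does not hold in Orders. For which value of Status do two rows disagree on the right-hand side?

Status=566: 3 rows → {Product,CustID} takes values {(w, 2), (u, 8)} — violation
Status=550: 4 rows → {Product,CustID} = (t, 1), (t, 1), (t, 1), (t, 1) ✓
Status=569: 3 rows → {Product,CustID} = (x, 9), (x, 9), (x, 9) ✓
The only Status value with inconsistent RHS is Status=566.

566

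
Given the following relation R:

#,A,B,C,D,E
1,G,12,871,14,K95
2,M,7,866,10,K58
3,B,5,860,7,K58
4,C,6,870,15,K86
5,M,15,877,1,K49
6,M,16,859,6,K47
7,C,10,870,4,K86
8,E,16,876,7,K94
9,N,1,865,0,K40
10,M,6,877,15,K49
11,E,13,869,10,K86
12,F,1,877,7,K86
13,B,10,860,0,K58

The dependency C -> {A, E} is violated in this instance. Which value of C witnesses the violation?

877

C=871: row 1 → {A,E} = (G, K95) ✓
C=866: row 2 → {A,E} = (M, K58) ✓
C=860: rows 3, 13 → {A,E} = (B, K58), (B, K58) ✓
C=870: rows 4, 7 → {A,E} = (C, K86), (C, K86) ✓
C=877: rows 5, 10, 12 → {A,E} takes values {(M, K49), (F, K86)} — violation
C=859: row 6 → {A,E} = (M, K47) ✓
C=876: row 8 → {A,E} = (E, K94) ✓
C=865: row 9 → {A,E} = (N, K40) ✓
C=869: row 11 → {A,E} = (E, K86) ✓
The only C value with inconsistent RHS is C=877.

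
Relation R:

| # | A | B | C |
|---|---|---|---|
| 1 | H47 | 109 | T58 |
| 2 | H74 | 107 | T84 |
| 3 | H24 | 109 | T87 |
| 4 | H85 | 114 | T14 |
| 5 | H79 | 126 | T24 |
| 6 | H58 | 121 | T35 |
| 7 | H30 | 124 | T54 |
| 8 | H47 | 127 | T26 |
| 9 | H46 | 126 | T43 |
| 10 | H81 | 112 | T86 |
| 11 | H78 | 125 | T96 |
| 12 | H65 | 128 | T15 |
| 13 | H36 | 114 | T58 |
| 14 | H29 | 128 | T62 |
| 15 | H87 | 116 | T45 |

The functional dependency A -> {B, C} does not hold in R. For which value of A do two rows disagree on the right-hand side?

H47

A=H47: rows 1, 8 → {B,C} takes values {(109, T58), (127, T26)} — violation
A=H74: row 2 → {B,C} = (107, T84) ✓
A=H24: row 3 → {B,C} = (109, T87) ✓
A=H85: row 4 → {B,C} = (114, T14) ✓
A=H79: row 5 → {B,C} = (126, T24) ✓
A=H58: row 6 → {B,C} = (121, T35) ✓
A=H30: row 7 → {B,C} = (124, T54) ✓
A=H46: row 9 → {B,C} = (126, T43) ✓
A=H81: row 10 → {B,C} = (112, T86) ✓
A=H78: row 11 → {B,C} = (125, T96) ✓
A=H65: row 12 → {B,C} = (128, T15) ✓
A=H36: row 13 → {B,C} = (114, T58) ✓
A=H29: row 14 → {B,C} = (128, T62) ✓
A=H87: row 15 → {B,C} = (116, T45) ✓
The only A value with inconsistent RHS is A=H47.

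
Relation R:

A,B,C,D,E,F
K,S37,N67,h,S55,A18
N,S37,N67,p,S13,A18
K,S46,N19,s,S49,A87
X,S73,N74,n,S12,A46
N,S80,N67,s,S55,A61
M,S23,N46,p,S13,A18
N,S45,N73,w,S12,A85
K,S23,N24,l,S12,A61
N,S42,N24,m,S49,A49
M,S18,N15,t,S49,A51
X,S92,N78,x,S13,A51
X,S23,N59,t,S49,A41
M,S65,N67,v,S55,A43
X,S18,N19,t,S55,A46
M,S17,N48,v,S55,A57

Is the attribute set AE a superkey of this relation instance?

Two distinct rows share (A=M, E=S55), so AE does not determine every attribute — not a superkey.

No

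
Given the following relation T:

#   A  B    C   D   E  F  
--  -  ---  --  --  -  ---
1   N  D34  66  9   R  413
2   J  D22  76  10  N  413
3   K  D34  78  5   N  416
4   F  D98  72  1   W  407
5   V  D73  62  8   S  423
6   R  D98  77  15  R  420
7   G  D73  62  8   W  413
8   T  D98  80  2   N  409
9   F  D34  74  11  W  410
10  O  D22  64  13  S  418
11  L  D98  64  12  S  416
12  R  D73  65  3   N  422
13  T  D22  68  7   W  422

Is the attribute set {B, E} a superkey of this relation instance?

Yes

All 13 rows have distinct {B, E} values, so {B, E} → (all attributes) holds and {B, E} is a superkey.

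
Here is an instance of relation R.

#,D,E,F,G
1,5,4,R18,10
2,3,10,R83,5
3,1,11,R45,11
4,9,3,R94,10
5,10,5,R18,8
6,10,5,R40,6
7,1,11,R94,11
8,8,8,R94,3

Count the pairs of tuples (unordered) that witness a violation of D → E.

0

D=1: all 2 rows agree on E — 0 pairs.
D=10: all 2 rows agree on E — 0 pairs.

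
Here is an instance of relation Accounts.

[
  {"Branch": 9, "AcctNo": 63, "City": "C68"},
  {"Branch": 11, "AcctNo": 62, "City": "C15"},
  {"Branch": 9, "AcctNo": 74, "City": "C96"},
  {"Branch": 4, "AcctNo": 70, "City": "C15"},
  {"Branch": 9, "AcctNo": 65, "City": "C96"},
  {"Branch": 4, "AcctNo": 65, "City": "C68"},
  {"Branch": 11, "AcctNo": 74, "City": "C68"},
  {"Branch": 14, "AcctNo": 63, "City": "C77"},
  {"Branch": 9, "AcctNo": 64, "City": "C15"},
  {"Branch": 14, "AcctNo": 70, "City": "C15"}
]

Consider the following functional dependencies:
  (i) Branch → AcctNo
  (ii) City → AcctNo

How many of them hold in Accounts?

0

(i) Branch → AcctNo: Branch=9: 4 rows → AcctNo takes values {63, 74, 65, 64} — violation; Branch=11: 2 rows → AcctNo takes values {62, 74} — violation; Branch=4: 2 rows → AcctNo takes values {70, 65} — violation; Branch=14: 2 rows → AcctNo takes values {63, 70} — violation — fails.
(ii) City → AcctNo: City=C68: 3 rows → AcctNo takes values {63, 65, 74} — violation; City=C15: 4 rows → AcctNo takes values {62, 70, 64} — violation; City=C96: 2 rows → AcctNo takes values {74, 65} — violation — fails.
None of the 2 dependencies hold.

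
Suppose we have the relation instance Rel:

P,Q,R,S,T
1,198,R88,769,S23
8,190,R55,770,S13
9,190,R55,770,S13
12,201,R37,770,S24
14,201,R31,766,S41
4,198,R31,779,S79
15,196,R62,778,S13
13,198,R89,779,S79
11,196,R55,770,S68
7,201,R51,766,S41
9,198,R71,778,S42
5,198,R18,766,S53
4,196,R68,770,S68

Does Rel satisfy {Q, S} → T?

(Q=198, S=769): 1 row → T = S23 ✓
(Q=190, S=770): 2 rows → T = S13, S13 ✓
(Q=201, S=770): 1 row → T = S24 ✓
(Q=201, S=766): 2 rows → T = S41, S41 ✓
(Q=198, S=779): 2 rows → T = S79, S79 ✓
(Q=196, S=778): 1 row → T = S13 ✓
(Q=196, S=770): 2 rows → T = S68, S68 ✓
(Q=198, S=778): 1 row → T = S42 ✓
(Q=198, S=766): 1 row → T = S53 ✓
Every {Q, S} value is associated with a single T value, so {Q, S} → T holds.

Yes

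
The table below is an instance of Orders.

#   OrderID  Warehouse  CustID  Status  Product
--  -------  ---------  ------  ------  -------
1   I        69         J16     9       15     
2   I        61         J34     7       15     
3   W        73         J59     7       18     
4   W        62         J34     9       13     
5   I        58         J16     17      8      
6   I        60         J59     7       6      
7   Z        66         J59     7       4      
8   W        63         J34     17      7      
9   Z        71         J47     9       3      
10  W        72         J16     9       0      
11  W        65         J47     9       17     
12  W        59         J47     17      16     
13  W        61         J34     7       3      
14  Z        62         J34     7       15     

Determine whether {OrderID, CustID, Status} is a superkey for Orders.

Yes

All 14 rows have distinct {OrderID, CustID, Status} values, so {OrderID, CustID, Status} → (all attributes) holds and {OrderID, CustID, Status} is a superkey.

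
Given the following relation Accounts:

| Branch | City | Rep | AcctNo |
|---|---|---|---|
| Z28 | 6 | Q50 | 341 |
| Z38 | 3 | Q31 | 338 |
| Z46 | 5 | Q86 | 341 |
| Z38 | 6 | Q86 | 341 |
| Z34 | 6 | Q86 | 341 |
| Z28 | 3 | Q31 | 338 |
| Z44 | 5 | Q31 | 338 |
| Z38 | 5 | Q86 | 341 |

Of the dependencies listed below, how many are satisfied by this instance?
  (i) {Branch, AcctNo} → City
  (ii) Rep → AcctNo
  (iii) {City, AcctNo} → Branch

1

(i) {Branch, AcctNo} → City: (Branch=Z38, AcctNo=341): 2 rows → City takes values {6, 5} — violation — fails.
(ii) Rep → AcctNo: every LHS value maps to a single RHS value — holds.
(iii) {City, AcctNo} → Branch: (City=6, AcctNo=341): 3 rows → Branch takes values {Z28, Z38, Z34} — violation; (City=3, AcctNo=338): 2 rows → Branch takes values {Z38, Z28} — violation; (City=5, AcctNo=341): 2 rows → Branch takes values {Z46, Z38} — violation — fails.
1 of the 3 dependencies holds.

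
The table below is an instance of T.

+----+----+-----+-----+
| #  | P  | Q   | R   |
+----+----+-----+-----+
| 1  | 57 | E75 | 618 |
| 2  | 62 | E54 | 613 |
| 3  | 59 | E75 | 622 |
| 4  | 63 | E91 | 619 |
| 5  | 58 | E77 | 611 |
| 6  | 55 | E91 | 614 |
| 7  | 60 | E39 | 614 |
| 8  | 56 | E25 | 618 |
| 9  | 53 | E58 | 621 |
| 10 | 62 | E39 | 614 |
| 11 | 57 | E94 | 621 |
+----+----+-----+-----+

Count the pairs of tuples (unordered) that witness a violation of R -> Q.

4

R=618: violating pairs (1,8) — 1 pair.
R=614: violating pairs (6,7), (6,10) — 2 pairs.
R=621: violating pairs (9,11) — 1 pair.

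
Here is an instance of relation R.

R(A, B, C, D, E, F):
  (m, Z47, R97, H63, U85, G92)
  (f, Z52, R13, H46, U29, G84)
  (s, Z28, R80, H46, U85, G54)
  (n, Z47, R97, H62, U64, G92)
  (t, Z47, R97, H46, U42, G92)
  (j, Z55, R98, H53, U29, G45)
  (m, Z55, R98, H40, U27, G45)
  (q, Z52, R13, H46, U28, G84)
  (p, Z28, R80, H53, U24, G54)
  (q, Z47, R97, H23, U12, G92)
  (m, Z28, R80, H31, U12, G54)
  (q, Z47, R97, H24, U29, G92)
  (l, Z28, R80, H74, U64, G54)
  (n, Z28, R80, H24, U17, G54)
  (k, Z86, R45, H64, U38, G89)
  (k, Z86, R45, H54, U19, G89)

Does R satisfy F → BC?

Yes

F=G92: 5 rows → {B,C} = (Z47, R97), (Z47, R97), (Z47, R97), (Z47, R97), (Z47, R97) ✓
F=G84: 2 rows → {B,C} = (Z52, R13), (Z52, R13) ✓
F=G54: 5 rows → {B,C} = (Z28, R80), (Z28, R80), (Z28, R80), (Z28, R80), (Z28, R80) ✓
F=G45: 2 rows → {B,C} = (Z55, R98), (Z55, R98) ✓
F=G89: 2 rows → {B,C} = (Z86, R45), (Z86, R45) ✓
Every F value is associated with a single BC value, so F → BC holds.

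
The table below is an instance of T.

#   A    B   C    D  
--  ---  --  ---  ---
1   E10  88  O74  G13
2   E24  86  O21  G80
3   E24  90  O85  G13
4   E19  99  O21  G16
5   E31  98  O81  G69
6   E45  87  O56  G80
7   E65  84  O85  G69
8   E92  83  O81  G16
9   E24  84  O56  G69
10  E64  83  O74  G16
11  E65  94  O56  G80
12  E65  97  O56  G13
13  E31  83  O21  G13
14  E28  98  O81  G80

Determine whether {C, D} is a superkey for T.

No

Rows 6 and 11 have the same {C, D} value (C=O56, D=G80) but are distinct tuples, so {C, D} does not determine every attribute — not a superkey.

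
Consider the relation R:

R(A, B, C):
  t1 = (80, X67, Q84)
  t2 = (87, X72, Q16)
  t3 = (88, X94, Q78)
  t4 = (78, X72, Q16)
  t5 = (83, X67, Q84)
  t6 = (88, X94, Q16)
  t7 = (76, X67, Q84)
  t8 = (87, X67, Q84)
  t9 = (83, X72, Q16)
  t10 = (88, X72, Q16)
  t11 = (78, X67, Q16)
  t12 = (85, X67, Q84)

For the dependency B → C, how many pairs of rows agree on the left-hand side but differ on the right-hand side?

6

B=X67: violating pairs (1,11), (5,11), (7,11), (8,11), (11,12) — 5 pairs.
B=X72: all 4 rows agree on C — 0 pairs.
B=X94: violating pairs (3,6) — 1 pair.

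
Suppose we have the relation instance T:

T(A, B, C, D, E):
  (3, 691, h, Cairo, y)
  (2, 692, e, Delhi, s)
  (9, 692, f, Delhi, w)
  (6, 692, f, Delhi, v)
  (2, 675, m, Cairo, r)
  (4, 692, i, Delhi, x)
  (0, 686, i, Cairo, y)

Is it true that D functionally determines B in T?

D=Cairo: 3 rows → B takes values {691, 675, 686} — violation
D=Delhi: 4 rows → B = 692, 692, 692, 692 ✓
Two rows agree on D but differ on B, so D -> B does not hold.

No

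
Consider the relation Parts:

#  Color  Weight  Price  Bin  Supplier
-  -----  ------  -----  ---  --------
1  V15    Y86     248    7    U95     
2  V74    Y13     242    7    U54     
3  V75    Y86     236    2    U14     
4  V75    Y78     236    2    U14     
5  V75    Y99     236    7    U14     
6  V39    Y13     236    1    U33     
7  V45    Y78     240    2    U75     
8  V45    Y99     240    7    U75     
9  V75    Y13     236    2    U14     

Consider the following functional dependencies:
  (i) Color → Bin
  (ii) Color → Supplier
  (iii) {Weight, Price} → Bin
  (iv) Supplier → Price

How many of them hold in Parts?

2

(i) Color → Bin: Color=V75: rows 3, 4, 5, 9 → Bin takes values {2, 7} — violation; Color=V45: rows 7, 8 → Bin takes values {2, 7} — violation — fails.
(ii) Color → Supplier: every LHS value maps to a single RHS value — holds.
(iii) {Weight, Price} → Bin: (Weight=Y13, Price=236): rows 6, 9 → Bin takes values {1, 2} — violation — fails.
(iv) Supplier → Price: every LHS value maps to a single RHS value — holds.
2 of the 4 dependencies hold.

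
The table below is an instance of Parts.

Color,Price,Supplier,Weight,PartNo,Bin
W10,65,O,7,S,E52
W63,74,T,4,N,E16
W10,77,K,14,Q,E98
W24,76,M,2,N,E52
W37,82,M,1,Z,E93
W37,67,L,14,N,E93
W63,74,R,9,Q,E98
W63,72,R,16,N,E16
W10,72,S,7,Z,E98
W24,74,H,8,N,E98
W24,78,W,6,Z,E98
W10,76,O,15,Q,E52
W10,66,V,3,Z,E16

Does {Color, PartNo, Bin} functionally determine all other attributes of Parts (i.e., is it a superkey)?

No

Two distinct rows share (Color=W63, PartNo=N, Bin=E16), so {Color, PartNo, Bin} does not determine every attribute — not a superkey.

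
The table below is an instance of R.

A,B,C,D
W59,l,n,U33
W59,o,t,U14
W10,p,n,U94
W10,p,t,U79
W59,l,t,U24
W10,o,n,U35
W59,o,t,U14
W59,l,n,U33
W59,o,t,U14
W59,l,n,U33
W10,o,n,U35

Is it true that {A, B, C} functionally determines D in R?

Yes

(A=W59, B=l, C=n): 3 rows → D = U33, U33, U33 ✓
(A=W59, B=o, C=t): 3 rows → D = U14, U14, U14 ✓
(A=W10, B=p, C=n): 1 row → D = U94 ✓
(A=W10, B=p, C=t): 1 row → D = U79 ✓
(A=W59, B=l, C=t): 1 row → D = U24 ✓
(A=W10, B=o, C=n): 2 rows → D = U35, U35 ✓
Every {A, B, C} value is associated with a single D value, so {A, B, C} -> D holds.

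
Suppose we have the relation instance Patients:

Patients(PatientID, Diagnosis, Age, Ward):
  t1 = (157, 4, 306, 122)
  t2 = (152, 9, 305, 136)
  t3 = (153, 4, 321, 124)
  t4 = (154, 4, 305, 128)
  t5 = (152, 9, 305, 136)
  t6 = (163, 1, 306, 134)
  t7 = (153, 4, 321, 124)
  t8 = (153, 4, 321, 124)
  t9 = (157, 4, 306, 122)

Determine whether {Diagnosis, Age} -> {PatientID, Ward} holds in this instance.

(Diagnosis=4, Age=306): rows 1, 9 → {PatientID,Ward} = (157, 122), (157, 122) ✓
(Diagnosis=9, Age=305): rows 2, 5 → {PatientID,Ward} = (152, 136), (152, 136) ✓
(Diagnosis=4, Age=321): rows 3, 7, 8 → {PatientID,Ward} = (153, 124), (153, 124), (153, 124) ✓
(Diagnosis=4, Age=305): row 4 → {PatientID,Ward} = (154, 128) ✓
(Diagnosis=1, Age=306): row 6 → {PatientID,Ward} = (163, 134) ✓
Every {Diagnosis, Age} value is associated with a single {PatientID, Ward} value, so {Diagnosis, Age} -> {PatientID, Ward} holds.

Yes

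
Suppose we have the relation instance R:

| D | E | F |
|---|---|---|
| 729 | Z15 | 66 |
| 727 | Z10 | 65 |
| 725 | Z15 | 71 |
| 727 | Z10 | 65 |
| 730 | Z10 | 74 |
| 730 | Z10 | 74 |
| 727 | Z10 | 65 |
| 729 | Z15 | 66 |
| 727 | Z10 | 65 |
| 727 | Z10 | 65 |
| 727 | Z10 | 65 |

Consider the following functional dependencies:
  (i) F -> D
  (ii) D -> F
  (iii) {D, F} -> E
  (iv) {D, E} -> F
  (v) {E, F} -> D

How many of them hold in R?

5

(i) F -> D: every LHS value maps to a single RHS value — holds.
(ii) D -> F: every LHS value maps to a single RHS value — holds.
(iii) {D, F} -> E: every LHS value maps to a single RHS value — holds.
(iv) {D, E} -> F: every LHS value maps to a single RHS value — holds.
(v) {E, F} -> D: every LHS value maps to a single RHS value — holds.
5 of the 5 dependencies hold.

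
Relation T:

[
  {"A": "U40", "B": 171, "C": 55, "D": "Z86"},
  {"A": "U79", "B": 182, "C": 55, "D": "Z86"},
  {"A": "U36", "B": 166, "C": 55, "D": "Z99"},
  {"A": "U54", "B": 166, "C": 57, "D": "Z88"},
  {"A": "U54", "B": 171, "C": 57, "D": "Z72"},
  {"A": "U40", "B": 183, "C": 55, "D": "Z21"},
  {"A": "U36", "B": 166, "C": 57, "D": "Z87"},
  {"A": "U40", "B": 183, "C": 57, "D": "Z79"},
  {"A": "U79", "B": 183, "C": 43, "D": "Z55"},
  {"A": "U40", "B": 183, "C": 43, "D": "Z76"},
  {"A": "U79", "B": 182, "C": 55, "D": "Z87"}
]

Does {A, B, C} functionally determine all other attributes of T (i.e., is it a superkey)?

No

Two distinct rows share (A=U79, B=182, C=55), so {A, B, C} does not determine every attribute — not a superkey.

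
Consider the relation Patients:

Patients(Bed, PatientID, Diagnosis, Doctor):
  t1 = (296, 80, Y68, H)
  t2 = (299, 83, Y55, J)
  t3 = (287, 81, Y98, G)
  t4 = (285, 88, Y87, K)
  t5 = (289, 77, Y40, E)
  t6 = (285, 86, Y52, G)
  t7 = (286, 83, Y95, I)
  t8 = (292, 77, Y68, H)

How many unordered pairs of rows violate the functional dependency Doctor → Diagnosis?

Doctor=H: all 2 rows agree on Diagnosis — 0 pairs.
Doctor=G: violating pairs (3,6) — 1 pair.

1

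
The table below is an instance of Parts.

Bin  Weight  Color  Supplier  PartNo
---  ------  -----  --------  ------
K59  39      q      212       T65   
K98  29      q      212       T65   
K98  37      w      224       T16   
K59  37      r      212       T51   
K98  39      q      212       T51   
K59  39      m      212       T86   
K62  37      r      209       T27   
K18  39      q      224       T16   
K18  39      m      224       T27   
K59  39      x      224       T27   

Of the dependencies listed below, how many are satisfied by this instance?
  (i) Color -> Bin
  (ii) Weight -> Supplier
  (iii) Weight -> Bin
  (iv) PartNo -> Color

(i) Color -> Bin: Color=q: 4 rows → Bin takes values {K59, K98, K18} — violation; Color=r: 2 rows → Bin takes values {K59, K62} — violation; Color=m: 2 rows → Bin takes values {K59, K18} — violation — fails.
(ii) Weight -> Supplier: Weight=39: 6 rows → Supplier takes values {212, 224} — violation; Weight=37: 3 rows → Supplier takes values {224, 212, 209} — violation — fails.
(iii) Weight -> Bin: Weight=39: 6 rows → Bin takes values {K59, K98, K18} — violation; Weight=37: 3 rows → Bin takes values {K98, K59, K62} — violation — fails.
(iv) PartNo -> Color: PartNo=T16: 2 rows → Color takes values {w, q} — violation; PartNo=T51: 2 rows → Color takes values {r, q} — violation; PartNo=T27: 3 rows → Color takes values {r, m, x} — violation — fails.
None of the 4 dependencies hold.

0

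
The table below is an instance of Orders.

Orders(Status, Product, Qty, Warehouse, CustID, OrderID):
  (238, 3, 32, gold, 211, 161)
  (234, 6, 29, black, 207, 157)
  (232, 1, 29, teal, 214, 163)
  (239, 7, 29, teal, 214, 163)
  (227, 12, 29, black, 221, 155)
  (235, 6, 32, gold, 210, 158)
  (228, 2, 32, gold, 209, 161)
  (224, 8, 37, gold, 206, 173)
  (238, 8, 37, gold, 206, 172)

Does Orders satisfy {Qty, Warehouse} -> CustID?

(Qty=32, Warehouse=gold): 3 rows → CustID takes values {211, 210, 209} — violation
(Qty=29, Warehouse=black): 2 rows → CustID takes values {207, 221} — violation
(Qty=29, Warehouse=teal): 2 rows → CustID = 214, 214 ✓
(Qty=37, Warehouse=gold): 2 rows → CustID = 206, 206 ✓
Two rows agree on {Qty, Warehouse} but differ on CustID, so {Qty, Warehouse} -> CustID does not hold.

No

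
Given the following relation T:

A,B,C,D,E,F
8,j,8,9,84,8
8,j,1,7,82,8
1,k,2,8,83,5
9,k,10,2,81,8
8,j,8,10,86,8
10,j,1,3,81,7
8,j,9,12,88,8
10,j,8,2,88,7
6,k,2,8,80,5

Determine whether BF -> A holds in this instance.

(B=j, F=8): 4 rows → A = 8, 8, 8, 8 ✓
(B=k, F=5): 2 rows → A takes values {1, 6} — violation
(B=k, F=8): 1 row → A = 9 ✓
(B=j, F=7): 2 rows → A = 10, 10 ✓
Two rows agree on BF but differ on A, so BF -> A does not hold.

No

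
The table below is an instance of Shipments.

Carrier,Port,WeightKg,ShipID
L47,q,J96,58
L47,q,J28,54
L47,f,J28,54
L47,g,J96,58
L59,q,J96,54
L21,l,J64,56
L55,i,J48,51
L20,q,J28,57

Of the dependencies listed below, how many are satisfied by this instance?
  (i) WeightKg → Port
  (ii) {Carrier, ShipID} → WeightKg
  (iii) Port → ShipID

1

(i) WeightKg → Port: WeightKg=J96: 3 rows → Port takes values {q, g} — violation; WeightKg=J28: 3 rows → Port takes values {q, f} — violation — fails.
(ii) {Carrier, ShipID} → WeightKg: every LHS value maps to a single RHS value — holds.
(iii) Port → ShipID: Port=q: 4 rows → ShipID takes values {58, 54, 57} — violation — fails.
1 of the 3 dependencies holds.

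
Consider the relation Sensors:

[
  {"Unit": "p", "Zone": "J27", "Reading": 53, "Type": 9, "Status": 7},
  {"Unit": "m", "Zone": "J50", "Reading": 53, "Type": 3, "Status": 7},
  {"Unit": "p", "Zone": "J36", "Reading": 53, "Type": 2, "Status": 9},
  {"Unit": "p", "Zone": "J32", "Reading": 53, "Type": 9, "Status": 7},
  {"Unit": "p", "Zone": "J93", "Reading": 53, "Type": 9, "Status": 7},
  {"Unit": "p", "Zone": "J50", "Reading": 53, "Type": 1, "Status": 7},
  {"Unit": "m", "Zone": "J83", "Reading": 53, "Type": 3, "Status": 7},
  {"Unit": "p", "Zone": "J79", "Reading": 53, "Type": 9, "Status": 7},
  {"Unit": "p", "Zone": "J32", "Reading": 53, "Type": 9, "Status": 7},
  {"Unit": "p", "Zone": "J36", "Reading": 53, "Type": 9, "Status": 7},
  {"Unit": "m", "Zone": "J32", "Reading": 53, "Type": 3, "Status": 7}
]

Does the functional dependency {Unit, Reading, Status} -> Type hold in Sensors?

No

(Unit=p, Reading=53, Status=7): 7 rows → Type takes values {9, 1} — violation
(Unit=m, Reading=53, Status=7): 3 rows → Type = 3, 3, 3 ✓
(Unit=p, Reading=53, Status=9): 1 row → Type = 2 ✓
Two rows agree on {Unit, Reading, Status} but differ on Type, so {Unit, Reading, Status} -> Type does not hold.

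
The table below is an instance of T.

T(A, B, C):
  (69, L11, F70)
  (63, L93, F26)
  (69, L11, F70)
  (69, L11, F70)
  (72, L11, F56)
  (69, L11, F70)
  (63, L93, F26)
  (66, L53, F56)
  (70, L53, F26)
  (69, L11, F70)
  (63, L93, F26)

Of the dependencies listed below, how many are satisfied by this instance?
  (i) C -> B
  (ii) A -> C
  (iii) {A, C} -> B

2

(i) C -> B: C=F26: 4 rows → B takes values {L93, L53} — violation; C=F56: 2 rows → B takes values {L11, L53} — violation — fails.
(ii) A -> C: every LHS value maps to a single RHS value — holds.
(iii) {A, C} -> B: every LHS value maps to a single RHS value — holds.
2 of the 3 dependencies hold.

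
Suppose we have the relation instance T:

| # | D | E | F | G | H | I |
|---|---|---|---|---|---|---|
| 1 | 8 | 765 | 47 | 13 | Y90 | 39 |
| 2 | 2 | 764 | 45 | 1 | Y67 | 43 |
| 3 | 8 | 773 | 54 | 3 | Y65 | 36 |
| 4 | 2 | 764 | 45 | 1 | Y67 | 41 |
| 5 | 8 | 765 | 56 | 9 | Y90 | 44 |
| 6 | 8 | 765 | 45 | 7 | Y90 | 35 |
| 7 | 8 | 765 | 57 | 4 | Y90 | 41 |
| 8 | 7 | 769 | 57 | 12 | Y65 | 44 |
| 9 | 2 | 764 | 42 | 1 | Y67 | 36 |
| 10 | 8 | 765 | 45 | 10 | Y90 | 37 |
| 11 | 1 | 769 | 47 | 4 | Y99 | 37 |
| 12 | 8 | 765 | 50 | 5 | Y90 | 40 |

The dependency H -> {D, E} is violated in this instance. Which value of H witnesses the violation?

Y65

H=Y90: rows 1, 5, 6, 7, 10, 12 → {D,E} = (8, 765), (8, 765), (8, 765), (8, 765), (8, 765), (8, 765) ✓
H=Y67: rows 2, 4, 9 → {D,E} = (2, 764), (2, 764), (2, 764) ✓
H=Y65: rows 3, 8 → {D,E} takes values {(8, 773), (7, 769)} — violation
H=Y99: row 11 → {D,E} = (1, 769) ✓
The only H value with inconsistent RHS is H=Y65.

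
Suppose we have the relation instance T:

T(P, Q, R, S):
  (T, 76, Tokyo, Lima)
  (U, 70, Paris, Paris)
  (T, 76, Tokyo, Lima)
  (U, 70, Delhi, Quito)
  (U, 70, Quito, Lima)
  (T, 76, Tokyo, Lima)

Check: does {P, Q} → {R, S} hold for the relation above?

No

(P=T, Q=76): 3 rows → {R,S} = (Tokyo, Lima), (Tokyo, Lima), (Tokyo, Lima) ✓
(P=U, Q=70): 3 rows → {R,S} takes values {(Paris, Paris), (Delhi, Quito), (Quito, Lima)} — violation
Two rows agree on {P, Q} but differ on {R, S}, so {P, Q} → {R, S} does not hold.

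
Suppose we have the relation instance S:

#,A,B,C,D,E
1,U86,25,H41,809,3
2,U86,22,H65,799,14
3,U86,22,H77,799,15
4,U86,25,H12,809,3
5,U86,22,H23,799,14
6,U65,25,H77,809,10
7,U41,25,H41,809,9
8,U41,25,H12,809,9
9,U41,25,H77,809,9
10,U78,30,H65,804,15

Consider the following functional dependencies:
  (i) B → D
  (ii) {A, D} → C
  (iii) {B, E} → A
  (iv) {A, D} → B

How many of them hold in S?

3

(i) B → D: every LHS value maps to a single RHS value — holds.
(ii) {A, D} → C: (A=U86, D=809): rows 1, 4 → C takes values {H41, H12} — violation; (A=U86, D=799): rows 2, 3, 5 → C takes values {H65, H77, H23} — violation; (A=U41, D=809): rows 7, 8, 9 → C takes values {H41, H12, H77} — violation — fails.
(iii) {B, E} → A: every LHS value maps to a single RHS value — holds.
(iv) {A, D} → B: every LHS value maps to a single RHS value — holds.
3 of the 4 dependencies hold.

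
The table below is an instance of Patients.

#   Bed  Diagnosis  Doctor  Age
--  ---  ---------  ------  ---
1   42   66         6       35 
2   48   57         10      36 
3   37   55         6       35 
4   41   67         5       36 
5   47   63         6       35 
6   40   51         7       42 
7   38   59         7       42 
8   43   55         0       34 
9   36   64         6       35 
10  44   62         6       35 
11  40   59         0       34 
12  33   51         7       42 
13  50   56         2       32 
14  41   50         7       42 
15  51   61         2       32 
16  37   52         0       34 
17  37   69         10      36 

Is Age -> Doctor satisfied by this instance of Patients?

No

Age=35: rows 1, 3, 5, 9, 10 → Doctor = 6, 6, 6, 6, 6 ✓
Age=36: rows 2, 4, 17 → Doctor takes values {10, 5} — violation
Age=42: rows 6, 7, 12, 14 → Doctor = 7, 7, 7, 7 ✓
Age=34: rows 8, 11, 16 → Doctor = 0, 0, 0 ✓
Age=32: rows 13, 15 → Doctor = 2, 2 ✓
Two rows agree on Age but differ on Doctor, so Age -> Doctor does not hold.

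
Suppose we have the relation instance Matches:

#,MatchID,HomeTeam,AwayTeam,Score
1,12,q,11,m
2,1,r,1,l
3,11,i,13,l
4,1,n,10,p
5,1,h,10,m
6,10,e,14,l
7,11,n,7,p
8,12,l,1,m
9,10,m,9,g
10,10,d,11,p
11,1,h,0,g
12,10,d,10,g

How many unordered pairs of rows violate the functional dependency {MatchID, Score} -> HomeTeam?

(MatchID=12, Score=m): violating pairs (1,8) — 1 pair.
(MatchID=10, Score=g): violating pairs (9,12) — 1 pair.

2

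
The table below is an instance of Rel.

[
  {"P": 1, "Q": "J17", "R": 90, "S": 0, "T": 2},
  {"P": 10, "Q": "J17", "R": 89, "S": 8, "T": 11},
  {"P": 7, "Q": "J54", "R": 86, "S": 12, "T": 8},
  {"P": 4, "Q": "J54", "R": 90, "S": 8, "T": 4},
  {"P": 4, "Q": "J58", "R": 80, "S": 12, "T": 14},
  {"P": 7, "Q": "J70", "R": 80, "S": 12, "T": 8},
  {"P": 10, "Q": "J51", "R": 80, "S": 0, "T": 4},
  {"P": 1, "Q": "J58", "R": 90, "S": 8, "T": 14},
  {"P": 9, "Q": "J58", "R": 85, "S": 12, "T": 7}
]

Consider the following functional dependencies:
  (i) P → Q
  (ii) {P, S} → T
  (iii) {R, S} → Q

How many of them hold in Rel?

1

(i) P → Q: P=1: 2 rows → Q takes values {J17, J58} — violation; P=10: 2 rows → Q takes values {J17, J51} — violation; P=7: 2 rows → Q takes values {J54, J70} — violation; P=4: 2 rows → Q takes values {J54, J58} — violation — fails.
(ii) {P, S} → T: every LHS value maps to a single RHS value — holds.
(iii) {R, S} → Q: (R=90, S=8): 2 rows → Q takes values {J54, J58} — violation; (R=80, S=12): 2 rows → Q takes values {J58, J70} — violation — fails.
1 of the 3 dependencies holds.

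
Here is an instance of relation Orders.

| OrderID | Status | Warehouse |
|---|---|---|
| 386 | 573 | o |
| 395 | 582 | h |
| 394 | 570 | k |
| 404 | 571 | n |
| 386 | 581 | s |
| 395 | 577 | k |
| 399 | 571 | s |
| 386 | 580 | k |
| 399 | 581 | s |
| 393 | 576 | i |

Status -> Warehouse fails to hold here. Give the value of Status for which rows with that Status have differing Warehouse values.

Status=573: 1 row → Warehouse = o ✓
Status=582: 1 row → Warehouse = h ✓
Status=570: 1 row → Warehouse = k ✓
Status=571: 2 rows → Warehouse takes values {n, s} — violation
Status=581: 2 rows → Warehouse = s, s ✓
Status=577: 1 row → Warehouse = k ✓
Status=580: 1 row → Warehouse = k ✓
Status=576: 1 row → Warehouse = i ✓
The only Status value with inconsistent Warehouse is Status=571.

571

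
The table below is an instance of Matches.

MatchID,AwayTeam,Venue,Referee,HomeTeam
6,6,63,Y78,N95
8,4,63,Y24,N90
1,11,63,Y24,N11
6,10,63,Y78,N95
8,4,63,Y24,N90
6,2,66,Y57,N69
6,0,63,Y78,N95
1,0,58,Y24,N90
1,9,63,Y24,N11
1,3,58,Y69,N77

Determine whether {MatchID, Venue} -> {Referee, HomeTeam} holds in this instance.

(MatchID=6, Venue=63): 3 rows → {Referee,HomeTeam} = (Y78, N95), (Y78, N95), (Y78, N95) ✓
(MatchID=8, Venue=63): 2 rows → {Referee,HomeTeam} = (Y24, N90), (Y24, N90) ✓
(MatchID=1, Venue=63): 2 rows → {Referee,HomeTeam} = (Y24, N11), (Y24, N11) ✓
(MatchID=6, Venue=66): 1 row → {Referee,HomeTeam} = (Y57, N69) ✓
(MatchID=1, Venue=58): 2 rows → {Referee,HomeTeam} takes values {(Y24, N90), (Y69, N77)} — violation
Two rows agree on {MatchID, Venue} but differ on {Referee, HomeTeam}, so {MatchID, Venue} -> {Referee, HomeTeam} does not hold.

No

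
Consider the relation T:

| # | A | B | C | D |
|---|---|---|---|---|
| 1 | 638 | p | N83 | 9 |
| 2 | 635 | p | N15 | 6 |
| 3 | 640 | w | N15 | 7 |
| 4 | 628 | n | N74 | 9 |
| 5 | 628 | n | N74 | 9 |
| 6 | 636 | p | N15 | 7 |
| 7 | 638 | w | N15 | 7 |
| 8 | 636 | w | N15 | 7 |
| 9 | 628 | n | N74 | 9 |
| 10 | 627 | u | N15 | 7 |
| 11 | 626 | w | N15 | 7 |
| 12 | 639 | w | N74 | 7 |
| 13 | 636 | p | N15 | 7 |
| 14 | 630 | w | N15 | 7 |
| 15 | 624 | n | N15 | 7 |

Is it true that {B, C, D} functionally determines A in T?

No

(B=p, C=N83, D=9): row 1 → A = 638 ✓
(B=p, C=N15, D=6): row 2 → A = 635 ✓
(B=w, C=N15, D=7): rows 3, 7, 8, 11, 14 → A takes values {640, 638, 636, 626, 630} — violation
(B=n, C=N74, D=9): rows 4, 5, 9 → A = 628, 628, 628 ✓
(B=p, C=N15, D=7): rows 6, 13 → A = 636, 636 ✓
(B=u, C=N15, D=7): row 10 → A = 627 ✓
(B=w, C=N74, D=7): row 12 → A = 639 ✓
(B=n, C=N15, D=7): row 15 → A = 624 ✓
Two rows agree on {B, C, D} but differ on A, so {B, C, D} -> A does not hold.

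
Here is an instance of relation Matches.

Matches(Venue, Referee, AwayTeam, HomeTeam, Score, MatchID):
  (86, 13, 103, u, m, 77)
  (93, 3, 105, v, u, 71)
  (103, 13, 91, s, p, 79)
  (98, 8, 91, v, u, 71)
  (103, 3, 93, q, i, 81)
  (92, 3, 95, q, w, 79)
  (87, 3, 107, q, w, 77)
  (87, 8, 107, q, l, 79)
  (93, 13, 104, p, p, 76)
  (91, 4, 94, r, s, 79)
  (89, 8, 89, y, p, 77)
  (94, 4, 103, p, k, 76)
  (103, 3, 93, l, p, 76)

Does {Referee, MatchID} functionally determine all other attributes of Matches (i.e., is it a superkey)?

All 13 rows have distinct {Referee, MatchID} values, so {Referee, MatchID} → (all attributes) holds and {Referee, MatchID} is a superkey.

Yes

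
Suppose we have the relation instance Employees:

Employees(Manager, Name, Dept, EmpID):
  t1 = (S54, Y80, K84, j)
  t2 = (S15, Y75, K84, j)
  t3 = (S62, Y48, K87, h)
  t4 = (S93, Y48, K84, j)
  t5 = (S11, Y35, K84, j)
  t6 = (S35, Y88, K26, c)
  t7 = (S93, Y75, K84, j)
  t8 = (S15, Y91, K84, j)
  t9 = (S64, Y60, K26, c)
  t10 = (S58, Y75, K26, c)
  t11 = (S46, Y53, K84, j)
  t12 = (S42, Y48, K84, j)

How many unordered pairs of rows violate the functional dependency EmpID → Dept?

EmpID=j: all 8 rows agree on Dept — 0 pairs.
EmpID=c: all 3 rows agree on Dept — 0 pairs.

0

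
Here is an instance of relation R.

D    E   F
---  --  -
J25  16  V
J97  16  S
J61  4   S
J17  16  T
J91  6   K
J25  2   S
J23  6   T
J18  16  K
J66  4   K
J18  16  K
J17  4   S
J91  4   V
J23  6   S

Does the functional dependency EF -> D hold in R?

(E=16, F=V): 1 row → D = J25 ✓
(E=16, F=S): 1 row → D = J97 ✓
(E=4, F=S): 2 rows → D takes values {J61, J17} — violation
(E=16, F=T): 1 row → D = J17 ✓
(E=6, F=K): 1 row → D = J91 ✓
(E=2, F=S): 1 row → D = J25 ✓
(E=6, F=T): 1 row → D = J23 ✓
(E=16, F=K): 2 rows → D = J18, J18 ✓
(E=4, F=K): 1 row → D = J66 ✓
(E=4, F=V): 1 row → D = J91 ✓
(E=6, F=S): 1 row → D = J23 ✓
Two rows agree on EF but differ on D, so EF -> D does not hold.

No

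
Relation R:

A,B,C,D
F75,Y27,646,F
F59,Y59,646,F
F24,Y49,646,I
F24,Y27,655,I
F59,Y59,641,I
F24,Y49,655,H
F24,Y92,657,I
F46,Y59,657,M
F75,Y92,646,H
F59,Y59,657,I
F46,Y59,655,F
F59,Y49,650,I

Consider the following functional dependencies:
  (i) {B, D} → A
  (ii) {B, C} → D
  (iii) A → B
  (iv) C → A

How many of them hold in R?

(i) {B, D} → A: (B=Y59, D=F): 2 rows → A takes values {F59, F46} — violation; (B=Y49, D=I): 2 rows → A takes values {F24, F59} — violation — fails.
(ii) {B, C} → D: (B=Y59, C=657): 2 rows → D takes values {M, I} — violation — fails.
(iii) A → B: A=F75: 2 rows → B takes values {Y27, Y92} — violation; A=F59: 4 rows → B takes values {Y59, Y49} — violation; A=F24: 4 rows → B takes values {Y49, Y27, Y92} — violation — fails.
(iv) C → A: C=646: 4 rows → A takes values {F75, F59, F24} — violation; C=655: 3 rows → A takes values {F24, F46} — violation; C=657: 3 rows → A takes values {F24, F46, F59} — violation — fails.
None of the 4 dependencies hold.

0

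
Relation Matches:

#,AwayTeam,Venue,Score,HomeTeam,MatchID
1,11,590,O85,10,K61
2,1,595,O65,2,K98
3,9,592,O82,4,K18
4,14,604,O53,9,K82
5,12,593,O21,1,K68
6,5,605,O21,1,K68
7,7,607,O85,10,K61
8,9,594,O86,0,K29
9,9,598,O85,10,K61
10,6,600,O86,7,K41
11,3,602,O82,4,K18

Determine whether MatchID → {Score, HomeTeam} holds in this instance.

MatchID=K61: rows 1, 7, 9 → {Score,HomeTeam} = (O85, 10), (O85, 10), (O85, 10) ✓
MatchID=K98: row 2 → {Score,HomeTeam} = (O65, 2) ✓
MatchID=K18: rows 3, 11 → {Score,HomeTeam} = (O82, 4), (O82, 4) ✓
MatchID=K82: row 4 → {Score,HomeTeam} = (O53, 9) ✓
MatchID=K68: rows 5, 6 → {Score,HomeTeam} = (O21, 1), (O21, 1) ✓
MatchID=K29: row 8 → {Score,HomeTeam} = (O86, 0) ✓
MatchID=K41: row 10 → {Score,HomeTeam} = (O86, 7) ✓
Every MatchID value is associated with a single {Score, HomeTeam} value, so MatchID → {Score, HomeTeam} holds.

Yes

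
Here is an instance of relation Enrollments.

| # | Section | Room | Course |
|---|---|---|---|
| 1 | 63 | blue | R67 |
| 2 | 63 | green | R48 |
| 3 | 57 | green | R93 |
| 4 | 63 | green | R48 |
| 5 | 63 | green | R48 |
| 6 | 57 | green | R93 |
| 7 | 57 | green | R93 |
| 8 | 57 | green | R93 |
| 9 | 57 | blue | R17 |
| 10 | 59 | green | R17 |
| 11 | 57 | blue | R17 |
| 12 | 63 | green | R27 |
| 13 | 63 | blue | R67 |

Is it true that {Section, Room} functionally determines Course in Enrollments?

(Section=63, Room=blue): rows 1, 13 → Course = R67, R67 ✓
(Section=63, Room=green): rows 2, 4, 5, 12 → Course takes values {R48, R27} — violation
(Section=57, Room=green): rows 3, 6, 7, 8 → Course = R93, R93, R93, R93 ✓
(Section=57, Room=blue): rows 9, 11 → Course = R17, R17 ✓
(Section=59, Room=green): row 10 → Course = R17 ✓
Two rows agree on {Section, Room} but differ on Course, so {Section, Room} -> Course does not hold.

No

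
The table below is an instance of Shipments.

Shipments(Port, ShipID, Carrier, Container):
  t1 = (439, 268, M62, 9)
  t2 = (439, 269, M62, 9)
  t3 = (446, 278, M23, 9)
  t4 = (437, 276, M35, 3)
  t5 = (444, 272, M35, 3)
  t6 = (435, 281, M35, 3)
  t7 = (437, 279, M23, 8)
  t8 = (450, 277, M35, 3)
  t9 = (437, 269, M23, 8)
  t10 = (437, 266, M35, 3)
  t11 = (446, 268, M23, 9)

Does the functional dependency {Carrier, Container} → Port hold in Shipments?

(Carrier=M62, Container=9): rows 1, 2 → Port = 439, 439 ✓
(Carrier=M23, Container=9): rows 3, 11 → Port = 446, 446 ✓
(Carrier=M35, Container=3): rows 4, 5, 6, 8, 10 → Port takes values {437, 444, 435, 450} — violation
(Carrier=M23, Container=8): rows 7, 9 → Port = 437, 437 ✓
Two rows agree on {Carrier, Container} but differ on Port, so {Carrier, Container} → Port does not hold.

No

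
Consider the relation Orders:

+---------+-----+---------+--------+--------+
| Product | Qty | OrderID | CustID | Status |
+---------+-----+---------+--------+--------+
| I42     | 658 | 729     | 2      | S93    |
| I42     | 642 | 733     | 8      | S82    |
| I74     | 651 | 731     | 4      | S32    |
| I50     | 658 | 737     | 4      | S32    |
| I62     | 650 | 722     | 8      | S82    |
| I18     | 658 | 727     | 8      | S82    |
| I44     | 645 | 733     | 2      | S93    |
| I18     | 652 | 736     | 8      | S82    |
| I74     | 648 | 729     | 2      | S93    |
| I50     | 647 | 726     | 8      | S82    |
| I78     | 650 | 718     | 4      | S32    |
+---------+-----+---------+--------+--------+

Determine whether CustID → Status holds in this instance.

CustID=2: 3 rows → Status = S93, S93, S93 ✓
CustID=8: 5 rows → Status = S82, S82, S82, S82, S82 ✓
CustID=4: 3 rows → Status = S32, S32, S32 ✓
Every CustID value is associated with a single Status value, so CustID → Status holds.

Yes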